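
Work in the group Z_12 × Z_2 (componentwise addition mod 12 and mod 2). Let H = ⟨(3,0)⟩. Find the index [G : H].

6

|⟨(3,0)⟩| = 4 and |G| = 24.
By Lagrange, [G : H] = |G|/|H| = 24/4 = 6.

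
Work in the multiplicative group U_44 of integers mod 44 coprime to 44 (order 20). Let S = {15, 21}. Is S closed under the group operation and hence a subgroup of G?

No

The identity 1 ∉ S, so S is not a subgroup.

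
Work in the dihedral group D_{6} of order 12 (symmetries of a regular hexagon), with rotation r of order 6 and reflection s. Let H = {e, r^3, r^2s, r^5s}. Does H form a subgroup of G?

Yes

|H| = 4 divides |G| = 12, consistent with Lagrange.
H contains the identity, every element's inverse is in H, and H is closed under ·: it is a subgroup.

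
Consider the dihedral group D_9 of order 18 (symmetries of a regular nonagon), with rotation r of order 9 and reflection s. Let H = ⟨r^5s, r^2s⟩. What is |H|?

|⟨r^5s⟩| = 2 and |⟨r^2s⟩| = 2, so |H| is a multiple of lcm(2, 2) = 2 and divides |G| = 18.
Closing under the operation: H = {e, r^3, r^6, r^2s, r^5s, r^8s}, so |H| = 6.

6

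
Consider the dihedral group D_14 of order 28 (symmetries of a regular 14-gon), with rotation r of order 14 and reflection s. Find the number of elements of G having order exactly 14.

6

The elements of order 14 are: r, r^3, r^5, r^9, r^11, r^13.
That's 6.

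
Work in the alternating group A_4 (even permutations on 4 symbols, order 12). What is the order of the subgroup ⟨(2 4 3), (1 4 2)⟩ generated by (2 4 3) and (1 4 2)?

12

|⟨(2 4 3)⟩| = 3 and |⟨(1 4 2)⟩| = 3, so |H| is a multiple of lcm(3, 3) = 3 and divides |G| = 12.
Closing {(2 4 3), (1 4 2)} under the group operation gives all of G, so |H| = 12.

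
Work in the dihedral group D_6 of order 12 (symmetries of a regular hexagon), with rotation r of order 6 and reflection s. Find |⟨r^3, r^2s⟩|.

4

|⟨r^3⟩| = 2 and |⟨r^2s⟩| = 2, so |H| is a multiple of lcm(2, 2) = 2 and divides |G| = 12.
Closing under the operation: H = {e, r^3, r^2s, r^5s}, so |H| = 4.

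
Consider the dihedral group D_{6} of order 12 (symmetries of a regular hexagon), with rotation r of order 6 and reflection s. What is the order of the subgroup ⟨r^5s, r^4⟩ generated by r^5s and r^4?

6

|⟨r^5s⟩| = 2 and |⟨r^4⟩| = 3, so |H| is a multiple of lcm(2, 3) = 6 and divides |G| = 12.
Closing under the operation: H = {e, r^2, r^4, rs, r^3s, r^5s}, so |H| = 6.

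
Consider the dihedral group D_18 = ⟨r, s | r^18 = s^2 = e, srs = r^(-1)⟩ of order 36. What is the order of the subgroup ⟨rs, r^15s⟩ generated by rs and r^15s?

18

|⟨rs⟩| = 2 and |⟨r^15s⟩| = 2, so |H| is a multiple of lcm(2, 2) = 2 and divides |G| = 36.
Closing under the operation: H = {e, r^2, r^4, r^6, r^8, r^10, r^12, r^14, r^16, rs, r^3s, r^5s, r^7s, r^9s, r^11s, r^13s, r^15s, r^17s}, so |H| = 18.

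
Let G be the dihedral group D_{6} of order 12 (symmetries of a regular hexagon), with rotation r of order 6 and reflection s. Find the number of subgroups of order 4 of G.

|G| = 12 and 4 | 12, so subgroups of order 4 are possible by Lagrange.
The subgroups of order 4 are: {e, r^3, r^2s, r^5s}; {e, r^3, s, r^3s}; {e, r^3, rs, r^4s}.
So G has 3 subgroups of order 4.

3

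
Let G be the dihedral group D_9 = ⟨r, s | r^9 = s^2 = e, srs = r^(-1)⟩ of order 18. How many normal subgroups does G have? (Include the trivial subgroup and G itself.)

G has 16 subgroups. Checking conjugation-invariance by order — order 1: 1/1 normal; order 2: 0/9 normal; order 3: 1/1 normal; order 6: 0/3 normal; order 9: 1/1 normal; order 18: 1/1 normal.
Total normal subgroups: 4.

4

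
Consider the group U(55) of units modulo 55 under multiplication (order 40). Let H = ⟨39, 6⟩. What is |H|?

20

|⟨39⟩| = 10 and |⟨6⟩| = 10, so |H| is a multiple of lcm(10, 10) = 10 and divides |G| = 40.
Closing under the operation: H = {1, 4, 6, 9, 14, 16, 19, 21, 24, 26, 29, 31, 34, 36, 39, 41, 46, 49, 51, 54}, so |H| = 20.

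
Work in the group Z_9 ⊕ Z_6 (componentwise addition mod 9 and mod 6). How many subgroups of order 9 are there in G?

4

|G| = 54 and 9 | 54, so subgroups of order 9 are possible by Lagrange.
The subgroups of order 9 are: {(0,0), (0,2), (0,4), (3,0), (3,2), (3,4), (6,0), (6,2), (6,4)}; {(0,0), (1,0), (2,0), (3,0), (4,0), (5,0), (6,0), (7,0), (8,0)}; {(0,0), (1,2), (2,4), (3,0), (4,2), (5,4), (6,0), (7,2), (8,4)}; {(0,0), (1,4), (2,2), (3,0), (4,4), (5,2), (6,0), (7,4), (8,2)}.
So G has 4 subgroups of order 9.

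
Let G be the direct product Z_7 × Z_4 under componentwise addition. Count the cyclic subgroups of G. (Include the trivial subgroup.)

6

A cyclic subgroup of order d is generated by each of its φ(d) elements of order d, so the cyclic subgroups of order d number (#elements of order d)/φ(d).
Cyclic subgroups by order — order 1: 1; order 2: 1; order 4: 1; order 7: 1; order 14: 1; order 28: 1.
Total: 6.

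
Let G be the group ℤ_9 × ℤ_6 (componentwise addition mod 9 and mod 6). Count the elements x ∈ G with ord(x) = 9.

18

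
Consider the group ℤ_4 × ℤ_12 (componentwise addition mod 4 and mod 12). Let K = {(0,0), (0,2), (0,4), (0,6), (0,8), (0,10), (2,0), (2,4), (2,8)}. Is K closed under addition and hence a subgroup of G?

No

|K| = 9 does not divide |G| = 48, so by Lagrange K is not a subgroup.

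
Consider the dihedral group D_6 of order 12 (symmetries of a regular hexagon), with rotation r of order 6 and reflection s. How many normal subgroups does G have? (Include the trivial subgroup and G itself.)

7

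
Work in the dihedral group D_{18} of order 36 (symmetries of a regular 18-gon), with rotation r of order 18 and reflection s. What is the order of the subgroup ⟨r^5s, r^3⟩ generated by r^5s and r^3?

12

|⟨r^5s⟩| = 2 and |⟨r^3⟩| = 6, so |H| is a multiple of lcm(2, 6) = 6 and divides |G| = 36.
Closing under the operation: H = {e, r^3, r^6, r^9, r^12, r^15, r^2s, r^5s, r^8s, r^11s, r^14s, r^17s}, so |H| = 12.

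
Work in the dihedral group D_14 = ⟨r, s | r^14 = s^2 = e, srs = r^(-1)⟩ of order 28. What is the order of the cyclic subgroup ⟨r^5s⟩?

2

Computing powers of r^5s: the smallest k with (r^5s)^k = e is k = 2.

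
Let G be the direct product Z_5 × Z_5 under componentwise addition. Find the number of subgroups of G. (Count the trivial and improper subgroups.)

8

|G| = 25, so by Lagrange every subgroup order divides 25. Divisors: 1, 5, 25.
Subgroups by order — order 1: 1; order 5: 6; order 25: 1.
Total: 1 + 6 + 1 = 8.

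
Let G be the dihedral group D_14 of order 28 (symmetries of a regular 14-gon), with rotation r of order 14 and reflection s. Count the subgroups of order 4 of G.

7

|G| = 28 and 4 | 28, so subgroups of order 4 are possible by Lagrange.
The subgroups of order 4 are: {e, r^7, r^3s, r^10s}; {e, r^7, r^4s, r^11s}; {e, r^7, r^5s, r^12s}; {e, r^7, r^6s, r^13s}; … (7 in all).
So G has 7 subgroups of order 4.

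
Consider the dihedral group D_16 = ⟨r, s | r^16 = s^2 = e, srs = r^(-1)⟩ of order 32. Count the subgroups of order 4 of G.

|G| = 32 and 4 | 32, so subgroups of order 4 are possible by Lagrange.
The subgroups of order 4 are: {e, r^8, r^2s, r^10s}; {e, r^8, r^3s, r^11s}; {e, r^4, r^8, r^12}; {e, r^8, r^4s, r^12s}; … (9 in all).
So G has 9 subgroups of order 4.

9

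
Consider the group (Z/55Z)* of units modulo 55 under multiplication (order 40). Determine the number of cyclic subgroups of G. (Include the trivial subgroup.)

Each element a generates a cyclic subgroup ⟨a⟩; distinct elements may generate the same one (a cyclic group of order d has φ(d) generators).
Cyclic subgroups by order — order 1: 1; order 2: 3; order 4: 2; order 5: 1; order 10: 3; order 20: 2.
Total: 12.

12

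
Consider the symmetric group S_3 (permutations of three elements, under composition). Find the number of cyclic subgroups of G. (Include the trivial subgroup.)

Group the elements of G by the cyclic subgroup they generate; each cyclic subgroup of order d accounts for φ(d) elements.
Cyclic subgroups by order — order 1: 1; order 2: 3; order 3: 1.
Total: 5.

5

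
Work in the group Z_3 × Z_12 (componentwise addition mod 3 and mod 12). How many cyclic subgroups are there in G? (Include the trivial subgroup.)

15

A cyclic subgroup of order d is generated by each of its φ(d) elements of order d, so the cyclic subgroups of order d number (#elements of order d)/φ(d).
Cyclic subgroups by order — order 1: 1; order 2: 1; order 3: 4; order 4: 1; order 6: 4; order 12: 4.
Total: 15.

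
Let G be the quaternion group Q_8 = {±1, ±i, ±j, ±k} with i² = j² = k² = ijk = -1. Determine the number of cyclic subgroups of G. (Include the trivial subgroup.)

Group the elements of G by the cyclic subgroup they generate; each cyclic subgroup of order d accounts for φ(d) elements.
Cyclic subgroups by order — order 1: 1; order 2: 1; order 4: 3.
Total: 5.

5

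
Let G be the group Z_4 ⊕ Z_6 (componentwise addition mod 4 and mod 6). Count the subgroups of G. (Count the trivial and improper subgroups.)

16

|G| = 24, so by Lagrange every subgroup order divides 24. Divisors: 1, 2, 3, 4, 6, 8, 12, 24.
Subgroups by order — order 1: 1; order 2: 3; order 3: 1; order 4: 3; order 6: 3; order 8: 1; order 12: 3; order 24: 1.
Total: 1 + 3 + 1 + 3 + 3 + 1 + 3 + 1 = 16.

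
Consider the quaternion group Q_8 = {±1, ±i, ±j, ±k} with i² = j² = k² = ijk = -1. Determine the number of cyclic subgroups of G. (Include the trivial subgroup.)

Group the elements of G by the cyclic subgroup they generate; each cyclic subgroup of order d accounts for φ(d) elements.
Cyclic subgroups by order — order 1: 1; order 2: 1; order 4: 3.
Total: 5.

5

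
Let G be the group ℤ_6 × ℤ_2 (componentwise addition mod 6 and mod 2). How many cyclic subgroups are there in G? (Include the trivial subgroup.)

Group the elements of G by the cyclic subgroup they generate; each cyclic subgroup of order d accounts for φ(d) elements.
Cyclic subgroups by order — order 1: 1; order 2: 3; order 3: 1; order 6: 3.
Total: 8.

8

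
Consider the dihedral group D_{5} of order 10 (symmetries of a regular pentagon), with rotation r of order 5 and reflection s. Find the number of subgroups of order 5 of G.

|G| = 10 and 5 | 10, so subgroups of order 5 are possible by Lagrange.
The subgroups of order 5 are: {e, r, r^2, r^3, r^4}.
So G has 1 subgroup of order 5.

1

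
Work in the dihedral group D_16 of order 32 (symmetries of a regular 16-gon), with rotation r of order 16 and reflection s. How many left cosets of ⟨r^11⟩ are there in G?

|⟨r^11⟩| = 16 and |G| = 32.
By Lagrange, [G : H] = |G|/|H| = 32/16 = 2.

2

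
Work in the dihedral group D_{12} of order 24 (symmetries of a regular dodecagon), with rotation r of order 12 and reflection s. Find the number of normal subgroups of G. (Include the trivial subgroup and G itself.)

G has 34 subgroups. Checking conjugation-invariance by order — order 1: 1/1 normal; order 2: 1/13 normal; order 3: 1/1 normal; order 4: 1/7 normal; order 6: 1/5 normal; order 8: 0/3 normal; order 12: 3/3 normal; order 24: 1/1 normal.
Total normal subgroups: 9.

9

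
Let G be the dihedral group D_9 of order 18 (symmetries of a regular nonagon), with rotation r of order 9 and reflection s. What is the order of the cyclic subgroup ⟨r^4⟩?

9

Computing powers of r^4: the smallest k with (r^4)^k = e is k = 9.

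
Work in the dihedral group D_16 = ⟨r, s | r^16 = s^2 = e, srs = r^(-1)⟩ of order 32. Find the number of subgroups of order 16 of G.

3

|G| = 32 and 16 | 32, so subgroups of order 16 are possible by Lagrange.
The subgroups of order 16 are: {e, r, r^2, r^3, r^4, r^5, r^6, r^7, r^8, r^9, r^10, r^11, r^12, r^13, r^14, r^15}; {e, r^2, r^4, r^6, r^8, r^10, r^12, r^14, s, r^2s, r^4s, r^6s, r^8s, r^10s, r^12s, r^14s}; {e, r^2, r^4, r^6, r^8, r^10, r^12, r^14, rs, r^3s, r^5s, r^7s, r^9s, r^11s, r^13s, r^15s}.
So G has 3 subgroups of order 16.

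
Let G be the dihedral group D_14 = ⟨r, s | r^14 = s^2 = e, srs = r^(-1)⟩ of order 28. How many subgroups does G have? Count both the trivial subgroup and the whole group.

|G| = 28, so by Lagrange every subgroup order divides 28. Divisors: 1, 2, 4, 7, 14, 28.
Subgroups by order — order 1: 1; order 2: 15; order 4: 7; order 7: 1; order 14: 3; order 28: 1.
Total: 1 + 15 + 7 + 1 + 3 + 1 = 28.

28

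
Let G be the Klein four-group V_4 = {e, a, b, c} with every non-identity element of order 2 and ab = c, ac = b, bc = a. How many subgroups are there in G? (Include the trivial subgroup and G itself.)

5

|G| = 4, so by Lagrange every subgroup order divides 4. Divisors: 1, 2, 4.
Subgroups by order — order 1: 1; order 2: 3; order 4: 1.
Total: 1 + 3 + 1 = 5.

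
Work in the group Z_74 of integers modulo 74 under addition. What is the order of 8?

37

In Z_74, the order of an element a is n/gcd(a, n).
gcd(8, 74) = 2, so |⟨8⟩| = 74/2 = 37.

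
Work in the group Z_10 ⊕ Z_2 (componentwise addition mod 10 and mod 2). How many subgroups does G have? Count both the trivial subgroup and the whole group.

10

|G| = 20, so by Lagrange every subgroup order divides 20. Divisors: 1, 2, 4, 5, 10, 20.
Subgroups by order — order 1: 1; order 2: 3; order 4: 1; order 5: 1; order 10: 3; order 20: 1.
Total: 1 + 3 + 1 + 1 + 3 + 1 = 10.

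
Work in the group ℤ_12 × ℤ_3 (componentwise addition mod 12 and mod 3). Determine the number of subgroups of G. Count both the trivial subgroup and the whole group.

18

|G| = 36, so by Lagrange every subgroup order divides 36. Divisors: 1, 2, 3, 4, 6, 9, 12, 18, 36.
Subgroups by order — order 1: 1; order 2: 1; order 3: 4; order 4: 1; order 6: 4; order 9: 1; order 12: 4; order 18: 1; order 36: 1.
Total: 1 + 1 + 4 + 1 + 4 + 1 + 4 + 1 + 1 = 18.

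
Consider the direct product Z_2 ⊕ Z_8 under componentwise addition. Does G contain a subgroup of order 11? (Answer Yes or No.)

11 does not divide |G| = 16, so by Lagrange no subgroup of order 11 exists.

No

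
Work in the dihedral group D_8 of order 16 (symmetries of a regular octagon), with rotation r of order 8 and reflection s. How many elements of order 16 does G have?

No element of G has order 16 (even though 16 | 16).

0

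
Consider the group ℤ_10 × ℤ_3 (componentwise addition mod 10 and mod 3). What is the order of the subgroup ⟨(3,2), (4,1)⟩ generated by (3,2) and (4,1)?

30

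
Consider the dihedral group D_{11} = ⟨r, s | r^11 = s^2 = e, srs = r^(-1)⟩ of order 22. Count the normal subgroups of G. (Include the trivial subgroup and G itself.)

3

G has 14 subgroups. Checking conjugation-invariance by order — order 1: 1/1 normal; order 2: 0/11 normal; order 11: 1/1 normal; order 22: 1/1 normal.
Total normal subgroups: 3.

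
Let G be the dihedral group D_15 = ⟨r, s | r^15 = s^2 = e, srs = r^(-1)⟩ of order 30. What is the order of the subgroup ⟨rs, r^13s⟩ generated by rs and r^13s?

10

|⟨rs⟩| = 2 and |⟨r^13s⟩| = 2, so |H| is a multiple of lcm(2, 2) = 2 and divides |G| = 30.
Closing under the operation: H = {e, r^3, r^6, r^9, r^12, rs, r^4s, r^7s, r^10s, r^13s}, so |H| = 10.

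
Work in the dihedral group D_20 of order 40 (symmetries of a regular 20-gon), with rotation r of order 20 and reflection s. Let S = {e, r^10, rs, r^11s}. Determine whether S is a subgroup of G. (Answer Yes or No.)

Yes

|S| = 4 divides |G| = 40, consistent with Lagrange.
S contains the identity, every element's inverse is in S, and S is closed under ·: it is a subgroup.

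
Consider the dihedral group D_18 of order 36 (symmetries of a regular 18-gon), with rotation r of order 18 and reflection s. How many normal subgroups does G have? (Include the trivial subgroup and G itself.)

9

G has 45 subgroups. Checking conjugation-invariance by order — order 1: 1/1 normal; order 2: 1/19 normal; order 3: 1/1 normal; order 4: 0/9 normal; order 6: 1/7 normal; order 9: 1/1 normal; order 12: 0/3 normal; order 18: 3/3 normal; order 36: 1/1 normal.
Total normal subgroups: 9.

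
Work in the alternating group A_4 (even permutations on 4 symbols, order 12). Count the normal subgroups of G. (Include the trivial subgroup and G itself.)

G has 10 subgroups. Checking conjugation-invariance by order — order 1: 1/1 normal; order 2: 0/3 normal; order 3: 0/4 normal; order 4: 1/1 normal; order 12: 1/1 normal.
Total normal subgroups: 3.

3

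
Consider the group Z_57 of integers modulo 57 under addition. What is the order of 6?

In Z_57, the order of an element a is n/gcd(a, n).
gcd(6, 57) = 3, so |⟨6⟩| = 57/3 = 19.

19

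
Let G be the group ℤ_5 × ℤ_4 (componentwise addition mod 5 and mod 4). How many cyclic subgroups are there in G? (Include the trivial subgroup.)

6

Group the elements of G by the cyclic subgroup they generate; each cyclic subgroup of order d accounts for φ(d) elements.
Cyclic subgroups by order — order 1: 1; order 2: 1; order 4: 1; order 5: 1; order 10: 1; order 20: 1.
Total: 6.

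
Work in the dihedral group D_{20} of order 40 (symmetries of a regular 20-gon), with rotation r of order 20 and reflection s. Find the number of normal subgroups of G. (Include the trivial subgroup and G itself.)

9

G has 48 subgroups. Checking conjugation-invariance by order — order 1: 1/1 normal; order 2: 1/21 normal; order 4: 1/11 normal; order 5: 1/1 normal; order 8: 0/5 normal; order 10: 1/5 normal; order 20: 3/3 normal; order 40: 1/1 normal.
Total normal subgroups: 9.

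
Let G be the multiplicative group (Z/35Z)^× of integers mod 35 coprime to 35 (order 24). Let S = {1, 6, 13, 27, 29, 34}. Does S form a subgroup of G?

No

Closure fails: 34 · 13 = 22 ∉ S. So S is not a subgroup.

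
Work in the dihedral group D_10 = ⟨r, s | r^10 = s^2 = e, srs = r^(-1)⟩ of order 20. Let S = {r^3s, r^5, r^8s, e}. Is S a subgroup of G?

Yes

|S| = 4 divides |G| = 20, consistent with Lagrange.
S contains the identity, every element's inverse is in S, and S is closed under ·: it is a subgroup.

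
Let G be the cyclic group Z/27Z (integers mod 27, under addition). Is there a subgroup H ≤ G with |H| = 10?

10 does not divide |G| = 27, so by Lagrange no subgroup of order 10 exists.

No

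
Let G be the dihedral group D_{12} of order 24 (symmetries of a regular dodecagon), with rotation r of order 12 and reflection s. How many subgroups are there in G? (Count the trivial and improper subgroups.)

|G| = 24, so by Lagrange every subgroup order divides 24. Divisors: 1, 2, 3, 4, 6, 8, 12, 24.
Subgroups by order — order 1: 1; order 2: 13; order 3: 1; order 4: 7; order 6: 5; order 8: 3; order 12: 3; order 24: 1.
Total: 1 + 13 + 1 + 7 + 5 + 3 + 3 + 1 = 34.

34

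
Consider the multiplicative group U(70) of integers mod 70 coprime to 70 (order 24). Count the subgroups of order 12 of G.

|G| = 24 and 12 | 24, so subgroups of order 12 are possible by Lagrange.
The subgroups of order 12 are: {1, 3, 9, 11, 13, 17, 27, 29, 33, 39, 47, 51}; {1, 9, 11, 19, 29, 31, 39, 41, 51, 59, 61, 69}; {1, 9, 11, 23, 29, 37, 39, 43, 51, 53, 57, 67}.
So G has 3 subgroups of order 12.

3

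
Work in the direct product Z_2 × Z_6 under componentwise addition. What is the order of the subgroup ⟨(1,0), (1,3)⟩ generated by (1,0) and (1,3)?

|⟨(1,0)⟩| = 2 and |⟨(1,3)⟩| = 2, so |H| is a multiple of lcm(2, 2) = 2 and divides |G| = 12.
Closing under the operation: H = {(0,0), (0,3), (1,0), (1,3)}, so |H| = 4.

4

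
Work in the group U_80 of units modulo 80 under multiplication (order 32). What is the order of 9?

Compute successive powers of 9 mod 80: 9, 1; 9^2 ≡ 1 (mod 80).
So |⟨9⟩| = 2.

2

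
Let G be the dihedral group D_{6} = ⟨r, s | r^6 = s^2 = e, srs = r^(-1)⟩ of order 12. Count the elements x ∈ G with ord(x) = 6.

2

The elements of order 6 are: r, r^5.
That's 2.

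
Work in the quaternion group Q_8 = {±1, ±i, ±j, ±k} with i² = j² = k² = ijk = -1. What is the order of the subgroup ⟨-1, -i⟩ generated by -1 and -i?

|⟨-1⟩| = 2 and |⟨-i⟩| = 4, so |H| is a multiple of lcm(2, 4) = 4 and divides |G| = 8.
Closing under the operation: H = {1, -1, i, -i}, so |H| = 4.

4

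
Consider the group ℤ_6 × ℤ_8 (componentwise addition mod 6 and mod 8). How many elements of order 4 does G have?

An element (a,b) has order lcm(ord(a), ord(b)); count pairs with lcm equal to 4.
Enumerating gives 4 such elements.

4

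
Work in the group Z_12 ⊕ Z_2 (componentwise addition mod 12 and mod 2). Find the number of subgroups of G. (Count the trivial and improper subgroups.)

16

|G| = 24, so by Lagrange every subgroup order divides 24. Divisors: 1, 2, 3, 4, 6, 8, 12, 24.
Subgroups by order — order 1: 1; order 2: 3; order 3: 1; order 4: 3; order 6: 3; order 8: 1; order 12: 3; order 24: 1.
Total: 1 + 3 + 1 + 3 + 3 + 1 + 3 + 1 = 16.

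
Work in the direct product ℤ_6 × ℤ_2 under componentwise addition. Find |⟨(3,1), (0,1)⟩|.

|⟨(3,1)⟩| = 2 and |⟨(0,1)⟩| = 2, so |H| is a multiple of lcm(2, 2) = 2 and divides |G| = 12.
Closing under the operation: H = {(0,0), (0,1), (3,0), (3,1)}, so |H| = 4.

4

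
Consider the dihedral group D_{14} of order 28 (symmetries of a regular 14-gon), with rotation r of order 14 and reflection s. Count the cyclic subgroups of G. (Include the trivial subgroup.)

Each element a generates a cyclic subgroup ⟨a⟩; distinct elements may generate the same one (a cyclic group of order d has φ(d) generators).
Cyclic subgroups by order — order 1: 1; order 2: 15; order 7: 1; order 14: 1.
Total: 18.

18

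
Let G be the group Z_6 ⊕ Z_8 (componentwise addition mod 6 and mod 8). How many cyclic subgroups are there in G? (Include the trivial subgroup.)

16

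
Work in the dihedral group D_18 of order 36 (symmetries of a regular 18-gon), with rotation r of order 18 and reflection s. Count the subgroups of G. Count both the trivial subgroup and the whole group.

45

|G| = 36, so by Lagrange every subgroup order divides 36. Divisors: 1, 2, 3, 4, 6, 9, 12, 18, 36.
Subgroups by order — order 1: 1; order 2: 19; order 3: 1; order 4: 9; order 6: 7; order 9: 1; order 12: 3; order 18: 3; order 36: 1.
Total: 1 + 19 + 1 + 9 + 7 + 1 + 3 + 3 + 1 = 45.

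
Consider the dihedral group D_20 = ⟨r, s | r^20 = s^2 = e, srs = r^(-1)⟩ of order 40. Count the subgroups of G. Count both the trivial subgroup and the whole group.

|G| = 40, so by Lagrange every subgroup order divides 40. Divisors: 1, 2, 4, 5, 8, 10, 20, 40.
Subgroups by order — order 1: 1; order 2: 21; order 4: 11; order 5: 1; order 8: 5; order 10: 5; order 20: 3; order 40: 1.
Total: 1 + 21 + 11 + 1 + 5 + 5 + 3 + 1 = 48.

48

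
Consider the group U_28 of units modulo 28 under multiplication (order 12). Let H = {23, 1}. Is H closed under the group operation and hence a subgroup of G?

23 ∈ H but its inverse 11 ∉ H, so H is not a subgroup.

No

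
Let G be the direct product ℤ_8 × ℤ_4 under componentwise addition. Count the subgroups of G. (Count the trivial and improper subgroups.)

|G| = 32, so by Lagrange every subgroup order divides 32. Divisors: 1, 2, 4, 8, 16, 32.
Subgroups by order — order 1: 1; order 2: 3; order 4: 7; order 8: 7; order 16: 3; order 32: 1.
Total: 1 + 3 + 7 + 7 + 3 + 1 = 22.

22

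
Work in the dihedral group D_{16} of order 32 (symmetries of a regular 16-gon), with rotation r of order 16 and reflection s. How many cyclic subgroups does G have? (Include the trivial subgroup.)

Group the elements of G by the cyclic subgroup they generate; each cyclic subgroup of order d accounts for φ(d) elements.
Cyclic subgroups by order — order 1: 1; order 2: 17; order 4: 1; order 8: 1; order 16: 1.
Total: 21.

21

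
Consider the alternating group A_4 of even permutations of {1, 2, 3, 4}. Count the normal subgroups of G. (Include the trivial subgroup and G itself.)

G has 10 subgroups. Checking conjugation-invariance by order — order 1: 1/1 normal; order 2: 0/3 normal; order 3: 0/4 normal; order 4: 1/1 normal; order 12: 1/1 normal.
Total normal subgroups: 3.

3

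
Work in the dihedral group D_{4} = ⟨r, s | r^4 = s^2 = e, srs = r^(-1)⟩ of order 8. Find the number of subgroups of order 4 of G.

3

|G| = 8 and 4 | 8, so subgroups of order 4 are possible by Lagrange.
The subgroups of order 4 are: {e, r, r^2, r^3}; {e, r^2, s, r^2s}; {e, r^2, rs, r^3s}.
So G has 3 subgroups of order 4.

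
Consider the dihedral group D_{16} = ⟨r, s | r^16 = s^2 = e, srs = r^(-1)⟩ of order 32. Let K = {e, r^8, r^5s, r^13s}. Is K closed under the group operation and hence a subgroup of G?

|K| = 4 divides |G| = 32, consistent with Lagrange.
K contains the identity, every element's inverse is in K, and K is closed under ·: it is a subgroup.

Yes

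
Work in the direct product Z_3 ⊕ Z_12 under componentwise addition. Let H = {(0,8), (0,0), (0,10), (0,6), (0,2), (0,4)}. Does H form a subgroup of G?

Yes

|H| = 6 divides |G| = 36, consistent with Lagrange.
H contains the identity, every element's inverse is in H, and H is closed under +: it is a subgroup.
In fact H = ⟨(0,2)⟩.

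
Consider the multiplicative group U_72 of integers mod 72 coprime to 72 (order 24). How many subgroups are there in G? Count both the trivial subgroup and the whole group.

32

|G| = 24, so by Lagrange every subgroup order divides 24. Divisors: 1, 2, 3, 4, 6, 8, 12, 24.
Subgroups by order — order 1: 1; order 2: 7; order 3: 1; order 4: 7; order 6: 7; order 8: 1; order 12: 7; order 24: 1.
Total: 1 + 7 + 1 + 7 + 7 + 1 + 7 + 1 = 32.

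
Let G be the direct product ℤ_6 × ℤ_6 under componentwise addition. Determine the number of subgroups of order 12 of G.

|G| = 36 and 12 | 36, so subgroups of order 12 are possible by Lagrange.
The subgroups of order 12 are: {(0,0), (0,1), (0,2), (0,3), (0,4), (0,5), (3,0), (3,1), (3,2), (3,3), (3,4), (3,5)}; {(0,0), (0,3), (1,0), (1,3), (2,0), (2,3), (3,0), (3,3), (4,0), (4,3), (5,0), (5,3)}; {(0,0), (0,3), (1,1), (1,4), (2,2), (2,5), (3,0), (3,3), (4,1), (4,4), (5,2), (5,5)}; {(0,0), (0,3), (1,2), (1,5), (2,1), (2,4), (3,0), (3,3), (4,2), (4,5), (5,1), (5,4)}.
So G has 4 subgroups of order 12.

4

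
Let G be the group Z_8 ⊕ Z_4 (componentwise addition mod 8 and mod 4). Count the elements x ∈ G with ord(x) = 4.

12

An element (a,b) has order lcm(ord(a), ord(b)); count pairs with lcm equal to 4.
Enumerating gives 12 such elements.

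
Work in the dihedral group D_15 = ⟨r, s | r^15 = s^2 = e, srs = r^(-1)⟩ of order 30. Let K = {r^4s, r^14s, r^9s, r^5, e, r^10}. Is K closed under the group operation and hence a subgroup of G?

Yes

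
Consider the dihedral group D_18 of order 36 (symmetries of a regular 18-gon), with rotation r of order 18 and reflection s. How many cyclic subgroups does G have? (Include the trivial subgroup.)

24

Group the elements of G by the cyclic subgroup they generate; each cyclic subgroup of order d accounts for φ(d) elements.
Cyclic subgroups by order — order 1: 1; order 2: 19; order 3: 1; order 6: 1; order 9: 1; order 18: 1.
Total: 24.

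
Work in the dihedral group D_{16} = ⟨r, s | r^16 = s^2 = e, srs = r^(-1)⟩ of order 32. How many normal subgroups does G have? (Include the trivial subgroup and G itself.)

8

G has 36 subgroups. Checking conjugation-invariance by order — order 1: 1/1 normal; order 2: 1/17 normal; order 4: 1/9 normal; order 8: 1/5 normal; order 16: 3/3 normal; order 32: 1/1 normal.
Total normal subgroups: 8.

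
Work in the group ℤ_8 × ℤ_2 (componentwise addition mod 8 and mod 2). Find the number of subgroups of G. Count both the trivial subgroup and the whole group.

|G| = 16, so by Lagrange every subgroup order divides 16. Divisors: 1, 2, 4, 8, 16.
Subgroups by order — order 1: 1; order 2: 3; order 4: 3; order 8: 3; order 16: 1.
Total: 1 + 3 + 3 + 3 + 1 = 11.

11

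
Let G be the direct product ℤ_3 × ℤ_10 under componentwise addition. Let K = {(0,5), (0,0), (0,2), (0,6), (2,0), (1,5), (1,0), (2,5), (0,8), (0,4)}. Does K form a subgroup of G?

No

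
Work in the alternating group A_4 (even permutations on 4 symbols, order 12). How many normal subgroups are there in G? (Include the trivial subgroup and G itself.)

G has 10 subgroups. Checking conjugation-invariance by order — order 1: 1/1 normal; order 2: 0/3 normal; order 3: 0/4 normal; order 4: 1/1 normal; order 12: 1/1 normal.
Total normal subgroups: 3.

3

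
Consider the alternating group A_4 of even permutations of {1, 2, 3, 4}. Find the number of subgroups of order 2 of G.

|G| = 12 and 2 | 12, so subgroups of order 2 are possible by Lagrange.
The subgroups of order 2 are: {e, (1 2)(3 4)}; {e, (1 3)(2 4)}; {e, (1 4)(2 3)}.
So G has 3 subgroups of order 2.

3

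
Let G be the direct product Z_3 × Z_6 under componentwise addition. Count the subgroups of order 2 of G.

1

|G| = 18 and 2 | 18, so subgroups of order 2 are possible by Lagrange.
The subgroups of order 2 are: {(0,0), (0,3)}.
So G has 1 subgroup of order 2.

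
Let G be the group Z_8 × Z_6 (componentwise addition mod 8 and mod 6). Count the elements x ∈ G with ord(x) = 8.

An element (a,b) has order lcm(ord(a), ord(b)); count pairs with lcm equal to 8.
Enumerating gives 8 such elements.

8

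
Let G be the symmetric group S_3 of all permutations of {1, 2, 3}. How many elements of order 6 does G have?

0

No element of G has order 6 (even though 6 | 6).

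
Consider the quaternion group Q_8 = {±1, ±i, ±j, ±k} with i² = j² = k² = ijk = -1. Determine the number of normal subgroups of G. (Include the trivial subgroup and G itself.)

G has 6 subgroups. Checking conjugation-invariance by order — order 1: 1/1 normal; order 2: 1/1 normal; order 4: 3/3 normal; order 8: 1/1 normal.
Total normal subgroups: 6.

6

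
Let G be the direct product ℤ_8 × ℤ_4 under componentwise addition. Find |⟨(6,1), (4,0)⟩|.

8

|⟨(6,1)⟩| = 4 and |⟨(4,0)⟩| = 2, so |H| is a multiple of lcm(4, 2) = 4 and divides |G| = 32.
Closing under the operation: H = {(0,0), (0,2), (2,1), (2,3), (4,0), (4,2), (6,1), (6,3)}, so |H| = 8.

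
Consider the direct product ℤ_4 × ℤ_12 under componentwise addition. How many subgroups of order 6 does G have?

|G| = 48 and 6 | 48, so subgroups of order 6 are possible by Lagrange.
The subgroups of order 6 are: {(0,0), (0,2), (0,4), (0,6), (0,8), (0,10)}; {(0,0), (0,4), (0,8), (2,0), (2,4), (2,8)}; {(0,0), (0,4), (0,8), (2,2), (2,6), (2,10)}.
So G has 3 subgroups of order 6.

3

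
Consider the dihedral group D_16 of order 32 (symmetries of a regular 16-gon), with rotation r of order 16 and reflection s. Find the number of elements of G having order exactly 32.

No element of G has order 32 (even though 32 | 32).

0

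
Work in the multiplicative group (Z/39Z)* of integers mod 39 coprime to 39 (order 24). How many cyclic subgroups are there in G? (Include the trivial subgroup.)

12

Group the elements of G by the cyclic subgroup they generate; each cyclic subgroup of order d accounts for φ(d) elements.
Cyclic subgroups by order — order 1: 1; order 2: 3; order 3: 1; order 4: 2; order 6: 3; order 12: 2.
Total: 12.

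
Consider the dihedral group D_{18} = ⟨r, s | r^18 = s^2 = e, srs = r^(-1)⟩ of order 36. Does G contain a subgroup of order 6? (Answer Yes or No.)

Yes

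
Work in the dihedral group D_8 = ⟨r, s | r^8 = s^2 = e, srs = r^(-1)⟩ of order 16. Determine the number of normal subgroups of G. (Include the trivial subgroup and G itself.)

7

G has 19 subgroups. Checking conjugation-invariance by order — order 1: 1/1 normal; order 2: 1/9 normal; order 4: 1/5 normal; order 8: 3/3 normal; order 16: 1/1 normal.
Total normal subgroups: 7.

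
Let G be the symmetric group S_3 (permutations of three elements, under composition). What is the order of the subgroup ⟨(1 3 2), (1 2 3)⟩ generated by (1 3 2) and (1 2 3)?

3

|⟨(1 3 2)⟩| = 3 and |⟨(1 2 3)⟩| = 3, so |H| is a multiple of lcm(3, 3) = 3 and divides |G| = 6.
Closing under the operation: H = {e, (1 2 3), (1 3 2)}, so |H| = 3.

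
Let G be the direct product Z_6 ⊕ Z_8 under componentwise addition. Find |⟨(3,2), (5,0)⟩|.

24

|⟨(3,2)⟩| = 4 and |⟨(5,0)⟩| = 6, so |H| is a multiple of lcm(4, 6) = 12 and divides |G| = 48.
Closing under the operation: H = {(0,0), (0,2), (0,4), (0,6), (1,0), (1,2), (1,4), (1,6), (2,0), (2,2), (2,4), (2,6), (3,0), (3,2), (3,4), (3,6), (4,0), (4,2), (4,4), (4,6), (5,0), (5,2), (5,4), (5,6)}, so |H| = 24.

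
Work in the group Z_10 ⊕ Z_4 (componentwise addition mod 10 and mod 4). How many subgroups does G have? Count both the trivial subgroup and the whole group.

16

|G| = 40, so by Lagrange every subgroup order divides 40. Divisors: 1, 2, 4, 5, 8, 10, 20, 40.
Subgroups by order — order 1: 1; order 2: 3; order 4: 3; order 5: 1; order 8: 1; order 10: 3; order 20: 3; order 40: 1.
Total: 1 + 3 + 3 + 1 + 1 + 3 + 3 + 1 = 16.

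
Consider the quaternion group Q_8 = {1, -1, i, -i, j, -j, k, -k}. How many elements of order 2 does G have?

The elements of order 2 are: -1.
That's 1.

1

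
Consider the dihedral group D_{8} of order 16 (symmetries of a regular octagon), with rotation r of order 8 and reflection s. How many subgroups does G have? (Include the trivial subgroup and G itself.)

|G| = 16, so by Lagrange every subgroup order divides 16. Divisors: 1, 2, 4, 8, 16.
Subgroups by order — order 1: 1; order 2: 9; order 4: 5; order 8: 3; order 16: 1.
Total: 1 + 9 + 5 + 3 + 1 = 19.

19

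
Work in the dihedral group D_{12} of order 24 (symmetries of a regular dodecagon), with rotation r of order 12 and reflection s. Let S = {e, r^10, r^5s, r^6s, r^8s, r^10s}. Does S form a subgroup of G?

No

r^10 ∈ S but its inverse r^2 ∉ S, so S is not a subgroup.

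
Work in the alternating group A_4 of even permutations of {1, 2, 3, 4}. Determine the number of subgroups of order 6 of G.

|G| = 12 and 6 | 12, so subgroups of order 6 are possible by Lagrange.
Checking all subgroups of G, none has order 6.
So G has 0 subgroups of order 6.

0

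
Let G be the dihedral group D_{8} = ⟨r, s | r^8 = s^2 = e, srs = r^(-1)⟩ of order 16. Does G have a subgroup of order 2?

Yes

2 | 16. A subgroup of order 2 is {e, r^2s}.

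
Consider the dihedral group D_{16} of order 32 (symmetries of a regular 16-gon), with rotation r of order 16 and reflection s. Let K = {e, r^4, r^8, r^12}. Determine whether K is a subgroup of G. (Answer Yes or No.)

|K| = 4 divides |G| = 32, consistent with Lagrange.
K contains the identity, every element's inverse is in K, and K is closed under ·: it is a subgroup.
In fact K = ⟨r^12⟩.

Yes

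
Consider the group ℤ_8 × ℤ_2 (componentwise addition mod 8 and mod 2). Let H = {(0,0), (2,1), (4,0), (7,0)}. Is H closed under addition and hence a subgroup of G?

No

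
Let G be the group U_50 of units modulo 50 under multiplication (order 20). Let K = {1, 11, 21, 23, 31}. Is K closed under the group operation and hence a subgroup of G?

23 ∈ K but its inverse 37 ∉ K, so K is not a subgroup.

No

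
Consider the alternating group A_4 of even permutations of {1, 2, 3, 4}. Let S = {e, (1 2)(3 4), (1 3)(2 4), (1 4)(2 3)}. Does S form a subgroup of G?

Yes

|S| = 4 divides |G| = 12, consistent with Lagrange.
S contains the identity, every element's inverse is in S, and S is closed under ∘: it is a subgroup.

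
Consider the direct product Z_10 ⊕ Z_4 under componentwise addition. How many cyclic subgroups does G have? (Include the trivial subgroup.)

12

Group the elements of G by the cyclic subgroup they generate; each cyclic subgroup of order d accounts for φ(d) elements.
Cyclic subgroups by order — order 1: 1; order 2: 3; order 4: 2; order 5: 1; order 10: 3; order 20: 2.
Total: 12.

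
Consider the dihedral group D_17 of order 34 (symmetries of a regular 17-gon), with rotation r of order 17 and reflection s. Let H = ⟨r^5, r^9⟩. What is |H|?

17

|⟨r^5⟩| = 17 and |⟨r^9⟩| = 17, so |H| is a multiple of lcm(17, 17) = 17 and divides |G| = 34.
Closing under the operation: H = {e, r, r^2, r^3, r^4, r^5, r^6, r^7, r^8, r^9, r^10, r^11, r^12, r^13, r^14, r^15, r^16}, so |H| = 17.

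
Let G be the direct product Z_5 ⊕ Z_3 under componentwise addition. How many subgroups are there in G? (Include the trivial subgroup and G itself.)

|G| = 15, so by Lagrange every subgroup order divides 15. Divisors: 1, 3, 5, 15.
Subgroups by order — order 1: 1; order 3: 1; order 5: 1; order 15: 1.
Total: 1 + 1 + 1 + 1 = 4.

4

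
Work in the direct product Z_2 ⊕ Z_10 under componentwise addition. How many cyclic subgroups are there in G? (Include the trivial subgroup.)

8

Group the elements of G by the cyclic subgroup they generate; each cyclic subgroup of order d accounts for φ(d) elements.
Cyclic subgroups by order — order 1: 1; order 2: 3; order 5: 1; order 10: 3.
Total: 8.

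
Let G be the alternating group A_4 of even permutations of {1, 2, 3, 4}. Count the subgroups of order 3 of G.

|G| = 12 and 3 | 12, so subgroups of order 3 are possible by Lagrange.
The subgroups of order 3 are: {e, (1 2 3), (1 3 2)}; {e, (1 2 4), (1 4 2)}; {e, (1 3 4), (1 4 3)}; {e, (2 3 4), (2 4 3)}.
So G has 4 subgroups of order 3.

4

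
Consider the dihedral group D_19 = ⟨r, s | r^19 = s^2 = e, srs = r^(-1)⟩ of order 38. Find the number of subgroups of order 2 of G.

19

|G| = 38 and 2 | 38, so subgroups of order 2 are possible by Lagrange.
The subgroups of order 2 are: {e, r^10s}; {e, r^11s}; {e, r^12s}; {e, r^13s}; … (19 in all).
So G has 19 subgroups of order 2.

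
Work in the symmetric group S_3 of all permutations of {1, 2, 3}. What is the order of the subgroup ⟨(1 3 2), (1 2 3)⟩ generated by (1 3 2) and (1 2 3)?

3

|⟨(1 3 2)⟩| = 3 and |⟨(1 2 3)⟩| = 3, so |H| is a multiple of lcm(3, 3) = 3 and divides |G| = 6.
Closing under the operation: H = {e, (1 2 3), (1 3 2)}, so |H| = 3.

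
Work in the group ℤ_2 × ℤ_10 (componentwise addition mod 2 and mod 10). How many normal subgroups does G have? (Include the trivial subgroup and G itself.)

10

G is abelian, so every subgroup is normal.
G has 10 subgroups in total, hence 10 normal subgroups.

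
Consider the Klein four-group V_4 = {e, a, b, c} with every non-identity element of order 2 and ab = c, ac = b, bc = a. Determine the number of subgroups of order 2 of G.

|G| = 4 and 2 | 4, so subgroups of order 2 are possible by Lagrange.
The subgroups of order 2 are: {e, a}; {e, b}; {e, c}.
So G has 3 subgroups of order 2.

3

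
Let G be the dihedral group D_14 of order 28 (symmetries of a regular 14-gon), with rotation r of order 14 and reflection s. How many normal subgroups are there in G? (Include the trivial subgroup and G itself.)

7

G has 28 subgroups. Checking conjugation-invariance by order — order 1: 1/1 normal; order 2: 1/15 normal; order 4: 0/7 normal; order 7: 1/1 normal; order 14: 3/3 normal; order 28: 1/1 normal.
Total normal subgroups: 7.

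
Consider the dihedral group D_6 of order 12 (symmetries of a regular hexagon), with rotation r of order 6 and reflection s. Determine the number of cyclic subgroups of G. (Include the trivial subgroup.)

Each element a generates a cyclic subgroup ⟨a⟩; distinct elements may generate the same one (a cyclic group of order d has φ(d) generators).
Cyclic subgroups by order — order 1: 1; order 2: 7; order 3: 1; order 6: 1.
Total: 10.

10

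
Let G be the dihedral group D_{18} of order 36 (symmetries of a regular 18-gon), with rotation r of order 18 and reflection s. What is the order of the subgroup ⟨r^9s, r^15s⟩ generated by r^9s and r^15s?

|⟨r^9s⟩| = 2 and |⟨r^15s⟩| = 2, so |H| is a multiple of lcm(2, 2) = 2 and divides |G| = 36.
Closing under the operation: H = {e, r^6, r^12, r^3s, r^9s, r^15s}, so |H| = 6.

6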